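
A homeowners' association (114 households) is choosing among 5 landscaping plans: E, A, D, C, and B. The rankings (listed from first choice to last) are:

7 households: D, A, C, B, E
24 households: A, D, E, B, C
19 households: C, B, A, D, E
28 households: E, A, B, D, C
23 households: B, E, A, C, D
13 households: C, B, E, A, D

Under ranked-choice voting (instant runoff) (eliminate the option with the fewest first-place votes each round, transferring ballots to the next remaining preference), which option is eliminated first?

Round 1: E 28, A 24, D 7, C 32, B 23. Eliminate D.

D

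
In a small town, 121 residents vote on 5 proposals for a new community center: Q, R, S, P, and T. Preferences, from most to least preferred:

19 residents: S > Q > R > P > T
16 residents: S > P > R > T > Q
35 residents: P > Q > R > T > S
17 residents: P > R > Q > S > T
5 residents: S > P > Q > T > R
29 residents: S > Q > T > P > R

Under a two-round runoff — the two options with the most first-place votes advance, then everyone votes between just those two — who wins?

S

Round 1 first-place votes: Q 0, R 0, S 69, P 52, T 0.
S and P advance.
Runoff: S is preferred to P by 69 voters; P by 52.
S wins the runoff.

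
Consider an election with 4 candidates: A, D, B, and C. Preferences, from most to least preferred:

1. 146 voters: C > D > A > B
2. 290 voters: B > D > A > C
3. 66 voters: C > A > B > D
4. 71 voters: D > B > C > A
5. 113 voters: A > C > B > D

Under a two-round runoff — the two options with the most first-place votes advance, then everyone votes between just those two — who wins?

Round 1 first-place votes: A 113, D 71, B 290, C 212.
B and C advance.
Runoff: B is preferred to C by 361 voters; C by 325.
B wins the runoff.

B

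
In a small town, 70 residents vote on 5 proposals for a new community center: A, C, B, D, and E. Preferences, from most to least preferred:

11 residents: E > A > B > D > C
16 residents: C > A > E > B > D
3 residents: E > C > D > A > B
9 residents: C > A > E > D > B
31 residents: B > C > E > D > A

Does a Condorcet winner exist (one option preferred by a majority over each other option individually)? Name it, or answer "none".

none

Checking pairwise contests:
C beats A 59–11.
B beats C 42–28.
A beats B 39–31.
A beats D 36–34.
C beats E 56–14.
Every option loses at least one head-to-head, so there is no Condorcet winner.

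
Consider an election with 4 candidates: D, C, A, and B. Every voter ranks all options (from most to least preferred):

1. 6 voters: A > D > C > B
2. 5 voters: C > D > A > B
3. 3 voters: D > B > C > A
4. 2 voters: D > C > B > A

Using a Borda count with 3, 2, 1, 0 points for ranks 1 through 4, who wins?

D

D: 6·2 + 5·2 + 3·3 + 2·3 = 37
C: 6·1 + 5·3 + 3·1 + 2·2 = 28
A: 6·3 + 5·1 + 3·0 + 2·0 = 23
B: 6·0 + 5·0 + 3·2 + 2·1 = 8
D has the highest Borda score (37).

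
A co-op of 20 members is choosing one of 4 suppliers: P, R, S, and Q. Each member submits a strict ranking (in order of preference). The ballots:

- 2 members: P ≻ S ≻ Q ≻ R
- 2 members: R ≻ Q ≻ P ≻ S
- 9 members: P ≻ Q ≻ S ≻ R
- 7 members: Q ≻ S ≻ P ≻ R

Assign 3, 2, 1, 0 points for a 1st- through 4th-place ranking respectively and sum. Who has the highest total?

P: 2·3 + 2·1 + 9·3 + 7·1 = 42
R: 2·0 + 2·3 + 9·0 + 7·0 = 6
S: 2·2 + 2·0 + 9·1 + 7·2 = 27
Q: 2·1 + 2·2 + 9·2 + 7·3 = 45
Q has the highest Borda score (45).

Q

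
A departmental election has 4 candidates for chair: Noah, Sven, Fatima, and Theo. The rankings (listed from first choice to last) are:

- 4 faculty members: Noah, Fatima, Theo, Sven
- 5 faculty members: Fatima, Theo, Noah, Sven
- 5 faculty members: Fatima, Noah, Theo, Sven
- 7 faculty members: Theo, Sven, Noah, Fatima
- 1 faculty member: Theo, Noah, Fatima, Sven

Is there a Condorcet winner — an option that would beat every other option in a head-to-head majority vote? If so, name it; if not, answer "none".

none

Checking pairwise contests:
Theo beats Noah 13–9.
Noah beats Sven 15–7.
Noah beats Fatima 12–10.
Fatima beats Theo 14–8.
Every option loses at least one head-to-head, so there is no Condorcet winner.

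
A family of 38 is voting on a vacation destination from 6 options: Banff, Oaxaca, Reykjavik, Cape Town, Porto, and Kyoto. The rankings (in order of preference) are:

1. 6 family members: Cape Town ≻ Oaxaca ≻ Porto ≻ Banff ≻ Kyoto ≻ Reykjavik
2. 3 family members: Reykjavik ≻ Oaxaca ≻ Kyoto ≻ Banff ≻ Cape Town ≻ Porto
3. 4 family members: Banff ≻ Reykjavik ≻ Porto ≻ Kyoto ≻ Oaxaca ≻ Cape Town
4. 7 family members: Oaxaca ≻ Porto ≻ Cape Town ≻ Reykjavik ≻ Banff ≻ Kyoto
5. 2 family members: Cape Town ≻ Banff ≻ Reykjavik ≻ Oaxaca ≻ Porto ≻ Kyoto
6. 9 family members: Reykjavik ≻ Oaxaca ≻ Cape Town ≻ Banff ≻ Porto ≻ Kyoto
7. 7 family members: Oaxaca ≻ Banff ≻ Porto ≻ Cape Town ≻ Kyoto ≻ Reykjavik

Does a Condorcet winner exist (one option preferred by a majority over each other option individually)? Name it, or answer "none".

Oaxaca

Oaxaca vs Banff: 32–6 for Oaxaca.
Oaxaca vs Reykjavik: 20–18 for Oaxaca.
Oaxaca vs Cape Town: 30–8 for Oaxaca.
Oaxaca vs Porto: 34–4 for Oaxaca.
Oaxaca vs Kyoto: 34–4 for Oaxaca.
Oaxaca beats every other option head-to-head.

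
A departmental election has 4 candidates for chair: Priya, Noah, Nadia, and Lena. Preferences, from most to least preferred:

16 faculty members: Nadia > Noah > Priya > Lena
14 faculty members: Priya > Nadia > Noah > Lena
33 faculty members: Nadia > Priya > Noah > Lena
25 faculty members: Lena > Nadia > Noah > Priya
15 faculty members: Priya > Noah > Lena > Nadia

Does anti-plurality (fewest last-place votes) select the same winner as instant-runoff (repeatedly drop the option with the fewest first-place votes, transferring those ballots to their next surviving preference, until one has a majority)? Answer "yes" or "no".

Anti-plurality — last-place votes: Priya 25, Noah 0, Nadia 15, Lena 63. Winner: Noah.
Instant-runoff — R1 Priya 29, Noah 0, Nadia 49, Lena 25 (Noah out); R2 Priya 29, Nadia 49, Lena 25 (Lena out); R3 Priya 29, Nadia 74 (Nadia winner). Winner: Nadia.
The two methods disagree.

no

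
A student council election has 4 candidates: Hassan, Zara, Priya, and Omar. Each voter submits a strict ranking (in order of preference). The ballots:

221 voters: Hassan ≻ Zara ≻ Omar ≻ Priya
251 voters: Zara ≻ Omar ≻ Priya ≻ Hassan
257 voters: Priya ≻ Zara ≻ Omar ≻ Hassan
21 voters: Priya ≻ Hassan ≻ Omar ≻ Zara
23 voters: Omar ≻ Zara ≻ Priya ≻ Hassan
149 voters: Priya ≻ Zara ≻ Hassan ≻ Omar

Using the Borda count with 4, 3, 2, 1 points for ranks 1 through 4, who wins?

Hassan: 221·4 + 251·1 + 257·1 + 21·3 + 23·1 + 149·2 = 1776
Zara: 221·3 + 251·4 + 257·3 + 21·1 + 23·3 + 149·3 = 2975
Priya: 221·1 + 251·2 + 257·4 + 21·4 + 23·2 + 149·4 = 2477
Omar: 221·2 + 251·3 + 257·2 + 21·2 + 23·4 + 149·1 = 1992
Zara has the highest Borda score (2975).

Zara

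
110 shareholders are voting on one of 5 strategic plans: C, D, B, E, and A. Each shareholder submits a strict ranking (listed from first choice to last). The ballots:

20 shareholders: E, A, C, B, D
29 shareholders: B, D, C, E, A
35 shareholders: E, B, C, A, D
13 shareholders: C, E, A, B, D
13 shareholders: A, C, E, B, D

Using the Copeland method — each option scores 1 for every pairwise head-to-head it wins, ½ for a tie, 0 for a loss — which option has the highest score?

E

C: beats D and A; ties E; loses to B → score 2.5.
D: loses to C, B, E, and A → score 0.
B: beats C, D, and A; loses to E → score 3.
E: beats D, B, and A; ties C → score 3.5.
A: beats D; loses to C, B, and E → score 1.
E has the best pairwise record.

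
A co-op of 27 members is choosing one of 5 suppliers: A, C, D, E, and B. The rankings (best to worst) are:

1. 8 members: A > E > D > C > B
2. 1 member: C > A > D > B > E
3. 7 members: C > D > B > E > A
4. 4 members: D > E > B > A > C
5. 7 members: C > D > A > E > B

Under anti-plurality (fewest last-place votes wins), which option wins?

Last-place votes: A 7, C 4, D 0, E 1, B 15.
D is ranked last by the fewest voters, so D wins.

D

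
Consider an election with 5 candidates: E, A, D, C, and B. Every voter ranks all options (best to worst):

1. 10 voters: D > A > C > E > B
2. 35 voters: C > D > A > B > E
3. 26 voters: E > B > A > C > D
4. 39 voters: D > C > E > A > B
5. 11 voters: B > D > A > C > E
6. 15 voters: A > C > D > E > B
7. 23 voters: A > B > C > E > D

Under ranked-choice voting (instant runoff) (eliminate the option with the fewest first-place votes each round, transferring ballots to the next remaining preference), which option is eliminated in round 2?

E

Round 1: E 26, A 38, D 49, C 35, B 11. Eliminate B.
Round 2: E 26, A 38, D 60, C 35. Eliminate E.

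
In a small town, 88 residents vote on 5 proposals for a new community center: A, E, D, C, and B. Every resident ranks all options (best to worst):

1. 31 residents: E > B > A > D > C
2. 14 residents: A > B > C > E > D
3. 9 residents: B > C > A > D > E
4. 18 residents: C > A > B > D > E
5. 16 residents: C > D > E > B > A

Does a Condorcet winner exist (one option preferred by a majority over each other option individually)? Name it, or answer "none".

Checking pairwise contests:
E beats A 47–41.
C beats E 57–31.
A beats D 72–16.
A beats C 45–43.
E beats B 47–41.
Every option loses at least one head-to-head, so there is no Condorcet winner.

none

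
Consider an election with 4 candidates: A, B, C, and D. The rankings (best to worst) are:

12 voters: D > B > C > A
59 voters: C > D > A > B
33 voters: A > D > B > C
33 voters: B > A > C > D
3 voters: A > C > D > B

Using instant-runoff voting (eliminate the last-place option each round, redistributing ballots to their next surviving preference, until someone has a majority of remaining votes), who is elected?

Round 1: A 36, B 33, C 59, D 12. Eliminate D.
Round 2: A 36, B 45, C 59. Eliminate A.
Round 3: B 78, C 62. B has a majority.

B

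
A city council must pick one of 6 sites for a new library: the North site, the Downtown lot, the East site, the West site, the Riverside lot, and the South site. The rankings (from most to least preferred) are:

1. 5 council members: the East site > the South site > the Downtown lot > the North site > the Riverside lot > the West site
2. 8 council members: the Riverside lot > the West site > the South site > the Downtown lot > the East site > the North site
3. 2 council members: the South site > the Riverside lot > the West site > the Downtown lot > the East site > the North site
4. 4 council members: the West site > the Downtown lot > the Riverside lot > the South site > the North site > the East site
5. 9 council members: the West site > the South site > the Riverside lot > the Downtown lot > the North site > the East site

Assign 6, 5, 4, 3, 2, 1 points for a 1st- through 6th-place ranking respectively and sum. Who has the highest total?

the North site: 5·3 + 8·1 + 2·1 + 4·2 + 9·2 = 51
the Downtown lot: 5·4 + 8·3 + 2·3 + 4·5 + 9·3 = 97
the East site: 5·6 + 8·2 + 2·2 + 4·1 + 9·1 = 63
the West site: 5·1 + 8·5 + 2·4 + 4·6 + 9·6 = 131
the Riverside lot: 5·2 + 8·6 + 2·5 + 4·4 + 9·4 = 120
the South site: 5·5 + 8·4 + 2·6 + 4·3 + 9·5 = 126
the West site has the highest Borda score (131).

the West site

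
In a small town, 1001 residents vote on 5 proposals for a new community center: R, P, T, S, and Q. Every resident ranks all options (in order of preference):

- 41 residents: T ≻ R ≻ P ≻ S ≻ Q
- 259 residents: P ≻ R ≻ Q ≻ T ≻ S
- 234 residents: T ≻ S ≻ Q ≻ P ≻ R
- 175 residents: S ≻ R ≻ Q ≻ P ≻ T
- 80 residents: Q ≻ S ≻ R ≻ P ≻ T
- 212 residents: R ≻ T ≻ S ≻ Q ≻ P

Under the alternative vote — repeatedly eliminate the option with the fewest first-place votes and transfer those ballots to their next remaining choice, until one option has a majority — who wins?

P

Round 1: R 212, P 259, T 275, S 175, Q 80. Eliminate Q.
Round 2: R 212, P 259, T 275, S 255. Eliminate R.
Round 3: P 259, T 487, S 255. Eliminate S.
Round 4: P 514, T 487. P has a majority.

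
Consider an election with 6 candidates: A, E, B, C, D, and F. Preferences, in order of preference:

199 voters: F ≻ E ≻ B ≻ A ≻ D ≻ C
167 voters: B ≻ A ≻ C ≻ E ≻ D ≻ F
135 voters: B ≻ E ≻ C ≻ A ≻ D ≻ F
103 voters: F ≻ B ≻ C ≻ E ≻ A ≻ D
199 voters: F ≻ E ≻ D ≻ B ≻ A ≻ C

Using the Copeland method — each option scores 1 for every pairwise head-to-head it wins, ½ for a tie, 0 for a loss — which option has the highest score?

A: beats C and D; loses to E, B, and F → score 2.
E: beats A, C, and D; loses to B and F → score 3.
B: beats A, E, C, and D; loses to F → score 4.
C: beats D; loses to A, E, B, and F → score 1.
D: loses to A, E, B, C, and F → score 0.
F: beats A, E, B, C, and D → score 5.
F has the best pairwise record.

F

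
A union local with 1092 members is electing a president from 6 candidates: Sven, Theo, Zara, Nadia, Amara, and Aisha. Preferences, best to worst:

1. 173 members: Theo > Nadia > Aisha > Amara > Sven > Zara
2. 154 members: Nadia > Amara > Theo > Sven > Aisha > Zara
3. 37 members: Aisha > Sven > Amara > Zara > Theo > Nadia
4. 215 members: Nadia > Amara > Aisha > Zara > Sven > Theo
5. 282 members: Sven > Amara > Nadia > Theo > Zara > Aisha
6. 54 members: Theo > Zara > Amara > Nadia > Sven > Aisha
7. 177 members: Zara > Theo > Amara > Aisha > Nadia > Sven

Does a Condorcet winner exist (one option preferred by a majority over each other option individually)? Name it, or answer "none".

Amara vs Sven: 773–319 for Amara.
Amara vs Theo: 688–404 for Amara.
Amara vs Zara: 861–231 for Amara.
Amara vs Nadia: 550–542 for Amara.
Amara vs Aisha: 882–210 for Amara.
Amara beats every other option head-to-head.

Amara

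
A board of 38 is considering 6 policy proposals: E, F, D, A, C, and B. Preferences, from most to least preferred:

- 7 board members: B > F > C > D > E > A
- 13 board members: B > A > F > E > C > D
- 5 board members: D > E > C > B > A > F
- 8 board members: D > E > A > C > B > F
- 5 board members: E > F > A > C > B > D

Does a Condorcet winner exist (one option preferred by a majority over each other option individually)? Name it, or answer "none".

B vs E: 20–18 for B.
B vs F: 33–5 for B.
B vs D: 25–13 for B.
B vs A: 25–13 for B.
B vs C: 20–18 for B.
B beats every other option head-to-head.

B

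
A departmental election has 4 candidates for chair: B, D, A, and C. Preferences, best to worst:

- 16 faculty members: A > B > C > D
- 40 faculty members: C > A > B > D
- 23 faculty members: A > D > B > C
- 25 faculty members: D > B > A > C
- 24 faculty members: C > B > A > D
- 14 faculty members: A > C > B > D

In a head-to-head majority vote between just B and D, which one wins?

Voters preferring B to D: 94; preferring D to B: 48.
B wins the head-to-head.

B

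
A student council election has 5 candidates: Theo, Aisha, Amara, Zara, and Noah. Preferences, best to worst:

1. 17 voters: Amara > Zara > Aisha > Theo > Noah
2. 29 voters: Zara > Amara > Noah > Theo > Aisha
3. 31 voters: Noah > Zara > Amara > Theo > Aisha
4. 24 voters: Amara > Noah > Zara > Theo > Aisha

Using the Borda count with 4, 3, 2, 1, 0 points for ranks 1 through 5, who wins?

Theo: 17·1 + 29·1 + 31·1 + 24·1 = 101
Aisha: 17·2 + 29·0 + 31·0 + 24·0 = 34
Amara: 17·4 + 29·3 + 31·2 + 24·4 = 313
Zara: 17·3 + 29·4 + 31·3 + 24·2 = 308
Noah: 17·0 + 29·2 + 31·4 + 24·3 = 254
Amara has the highest Borda score (313).

Amara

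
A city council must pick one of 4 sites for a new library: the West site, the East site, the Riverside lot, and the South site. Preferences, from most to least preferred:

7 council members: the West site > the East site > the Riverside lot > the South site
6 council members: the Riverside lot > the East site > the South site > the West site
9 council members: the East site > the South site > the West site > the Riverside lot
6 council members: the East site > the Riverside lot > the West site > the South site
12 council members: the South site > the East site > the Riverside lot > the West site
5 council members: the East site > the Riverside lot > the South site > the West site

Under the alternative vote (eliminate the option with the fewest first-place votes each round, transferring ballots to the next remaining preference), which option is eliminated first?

Round 1: the West site 7, the East site 20, the Riverside lot 6, the South site 12. Eliminate the Riverside lot.

the Riverside lot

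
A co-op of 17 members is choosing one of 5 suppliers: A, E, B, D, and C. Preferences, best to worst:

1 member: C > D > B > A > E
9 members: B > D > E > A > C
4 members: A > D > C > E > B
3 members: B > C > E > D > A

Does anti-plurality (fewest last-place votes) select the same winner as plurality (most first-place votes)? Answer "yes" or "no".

no

Anti-plurality — last-place votes: A 3, E 1, B 4, D 0, C 9. Winner: D.
Plurality — first-place votes: A 4, E 0, B 12, D 0, C 1. Winner: B.
The two methods disagree.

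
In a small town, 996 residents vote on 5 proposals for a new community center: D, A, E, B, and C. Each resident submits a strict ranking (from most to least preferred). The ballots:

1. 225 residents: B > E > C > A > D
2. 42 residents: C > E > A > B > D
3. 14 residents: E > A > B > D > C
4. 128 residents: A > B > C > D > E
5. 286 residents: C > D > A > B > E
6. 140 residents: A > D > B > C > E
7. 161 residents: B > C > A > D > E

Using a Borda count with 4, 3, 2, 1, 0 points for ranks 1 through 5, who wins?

C

D: 225·0 + 42·0 + 14·1 + 128·1 + 286·3 + 140·3 + 161·1 = 1581
A: 225·1 + 42·2 + 14·3 + 128·4 + 286·2 + 140·4 + 161·2 = 2317
E: 225·3 + 42·3 + 14·4 + 128·0 + 286·0 + 140·0 + 161·0 = 857
B: 225·4 + 42·1 + 14·2 + 128·3 + 286·1 + 140·2 + 161·4 = 2564
C: 225·2 + 42·4 + 14·0 + 128·2 + 286·4 + 140·1 + 161·3 = 2641
C has the highest Borda score (2641).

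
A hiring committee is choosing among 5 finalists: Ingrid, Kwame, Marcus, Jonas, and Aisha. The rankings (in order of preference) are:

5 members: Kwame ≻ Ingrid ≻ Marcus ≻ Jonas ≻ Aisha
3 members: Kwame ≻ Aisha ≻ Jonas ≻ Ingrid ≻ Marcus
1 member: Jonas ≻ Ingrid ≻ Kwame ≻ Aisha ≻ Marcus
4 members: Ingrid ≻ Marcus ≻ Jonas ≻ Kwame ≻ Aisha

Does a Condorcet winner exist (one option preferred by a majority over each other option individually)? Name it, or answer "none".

Kwame vs Ingrid: 8–5 for Kwame.
Kwame vs Marcus: 9–4 for Kwame.
Kwame vs Jonas: 8–5 for Kwame.
Kwame vs Aisha: 13–0 for Kwame.
Kwame beats every other option head-to-head.

Kwame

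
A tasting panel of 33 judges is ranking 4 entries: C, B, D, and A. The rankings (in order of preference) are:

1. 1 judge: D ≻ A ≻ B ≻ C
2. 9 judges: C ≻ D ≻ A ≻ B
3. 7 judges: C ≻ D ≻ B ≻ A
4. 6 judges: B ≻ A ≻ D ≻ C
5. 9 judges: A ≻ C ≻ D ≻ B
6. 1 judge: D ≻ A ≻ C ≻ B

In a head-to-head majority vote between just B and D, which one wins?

Voters preferring B to D: 6; preferring D to B: 27.
D wins the head-to-head.

D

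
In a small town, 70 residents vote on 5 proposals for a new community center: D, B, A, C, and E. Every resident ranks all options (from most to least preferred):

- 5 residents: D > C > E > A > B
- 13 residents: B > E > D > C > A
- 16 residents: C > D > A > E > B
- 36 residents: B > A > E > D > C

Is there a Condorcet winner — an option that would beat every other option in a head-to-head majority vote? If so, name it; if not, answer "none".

B vs D: 49–21 for B.
B vs A: 49–21 for B.
B vs C: 49–21 for B.
B vs E: 49–21 for B.
B beats every other option head-to-head.

B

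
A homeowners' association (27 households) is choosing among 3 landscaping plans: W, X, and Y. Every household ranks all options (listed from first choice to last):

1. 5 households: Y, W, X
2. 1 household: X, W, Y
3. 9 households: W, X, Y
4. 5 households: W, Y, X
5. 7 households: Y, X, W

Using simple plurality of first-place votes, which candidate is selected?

First-place votes: W 14, X 1, Y 12.
W has the most first-place votes.

W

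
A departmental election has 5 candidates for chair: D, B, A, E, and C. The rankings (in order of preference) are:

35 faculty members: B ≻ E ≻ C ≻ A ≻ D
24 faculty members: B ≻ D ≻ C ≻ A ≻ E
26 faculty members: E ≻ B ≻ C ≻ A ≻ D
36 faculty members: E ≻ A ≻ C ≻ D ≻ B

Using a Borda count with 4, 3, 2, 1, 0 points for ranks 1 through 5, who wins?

D: 35·0 + 24·3 + 26·0 + 36·1 = 108
B: 35·4 + 24·4 + 26·3 + 36·0 = 314
A: 35·1 + 24·1 + 26·1 + 36·3 = 193
E: 35·3 + 24·0 + 26·4 + 36·4 = 353
C: 35·2 + 24·2 + 26·2 + 36·2 = 242
E has the highest Borda score (353).

E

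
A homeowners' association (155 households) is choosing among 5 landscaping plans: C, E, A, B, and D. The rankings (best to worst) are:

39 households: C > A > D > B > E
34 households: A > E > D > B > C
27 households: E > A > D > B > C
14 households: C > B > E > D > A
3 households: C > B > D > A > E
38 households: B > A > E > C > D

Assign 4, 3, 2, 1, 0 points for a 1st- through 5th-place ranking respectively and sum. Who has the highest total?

C: 39·4 + 34·0 + 27·0 + 14·4 + 3·4 + 38·1 = 262
E: 39·0 + 34·3 + 27·4 + 14·2 + 3·0 + 38·2 = 314
A: 39·3 + 34·4 + 27·3 + 14·0 + 3·1 + 38·3 = 451
B: 39·1 + 34·1 + 27·1 + 14·3 + 3·3 + 38·4 = 303
D: 39·2 + 34·2 + 27·2 + 14·1 + 3·2 + 38·0 = 220
A has the highest Borda score (451).

A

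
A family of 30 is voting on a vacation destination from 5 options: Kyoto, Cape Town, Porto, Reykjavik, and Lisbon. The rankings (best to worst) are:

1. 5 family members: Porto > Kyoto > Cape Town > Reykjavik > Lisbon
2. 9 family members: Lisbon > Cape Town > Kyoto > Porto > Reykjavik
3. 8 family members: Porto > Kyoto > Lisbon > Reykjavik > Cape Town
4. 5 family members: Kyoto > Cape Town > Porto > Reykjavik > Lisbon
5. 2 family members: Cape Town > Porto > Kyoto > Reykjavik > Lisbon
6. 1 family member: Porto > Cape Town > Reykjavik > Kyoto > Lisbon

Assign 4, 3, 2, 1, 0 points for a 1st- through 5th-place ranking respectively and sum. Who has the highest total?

Kyoto

Kyoto: 5·3 + 9·2 + 8·3 + 5·4 + 2·2 + 1·1 = 82
Cape Town: 5·2 + 9·3 + 8·0 + 5·3 + 2·4 + 1·3 = 63
Porto: 5·4 + 9·1 + 8·4 + 5·2 + 2·3 + 1·4 = 81
Reykjavik: 5·1 + 9·0 + 8·1 + 5·1 + 2·1 + 1·2 = 22
Lisbon: 5·0 + 9·4 + 8·2 + 5·0 + 2·0 + 1·0 = 52
Kyoto has the highest Borda score (82).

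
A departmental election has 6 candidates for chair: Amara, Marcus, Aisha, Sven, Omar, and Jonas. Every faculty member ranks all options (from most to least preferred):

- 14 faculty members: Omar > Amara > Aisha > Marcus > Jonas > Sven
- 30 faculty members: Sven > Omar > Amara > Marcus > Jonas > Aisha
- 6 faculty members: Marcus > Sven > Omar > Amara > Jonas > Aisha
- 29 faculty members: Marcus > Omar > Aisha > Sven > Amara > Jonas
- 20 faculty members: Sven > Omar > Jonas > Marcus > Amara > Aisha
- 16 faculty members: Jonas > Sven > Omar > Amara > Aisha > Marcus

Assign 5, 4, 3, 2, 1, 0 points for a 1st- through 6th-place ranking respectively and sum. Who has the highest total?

Amara: 14·4 + 30·3 + 6·2 + 29·1 + 20·1 + 16·2 = 239
Marcus: 14·2 + 30·2 + 6·5 + 29·5 + 20·2 + 16·0 = 303
Aisha: 14·3 + 30·0 + 6·0 + 29·3 + 20·0 + 16·1 = 145
Sven: 14·0 + 30·5 + 6·4 + 29·2 + 20·5 + 16·4 = 396
Omar: 14·5 + 30·4 + 6·3 + 29·4 + 20·4 + 16·3 = 452
Jonas: 14·1 + 30·1 + 6·1 + 29·0 + 20·3 + 16·5 = 190
Omar has the highest Borda score (452).

Omar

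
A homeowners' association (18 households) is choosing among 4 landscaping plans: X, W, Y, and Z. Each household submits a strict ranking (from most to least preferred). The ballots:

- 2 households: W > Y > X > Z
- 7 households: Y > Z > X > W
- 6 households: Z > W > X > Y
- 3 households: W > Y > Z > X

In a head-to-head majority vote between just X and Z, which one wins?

Voters preferring X to Z: 2; preferring Z to X: 16.
Z wins the head-to-head.

Z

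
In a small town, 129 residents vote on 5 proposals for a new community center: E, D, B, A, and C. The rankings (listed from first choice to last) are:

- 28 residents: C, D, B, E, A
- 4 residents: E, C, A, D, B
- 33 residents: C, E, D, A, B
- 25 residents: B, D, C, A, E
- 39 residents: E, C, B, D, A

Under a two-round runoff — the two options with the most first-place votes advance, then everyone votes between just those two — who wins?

Round 1 first-place votes: E 43, D 0, B 25, A 0, C 61.
C and E advance.
Runoff: C is preferred to E by 86 voters; E by 43.
C wins the runoff.

C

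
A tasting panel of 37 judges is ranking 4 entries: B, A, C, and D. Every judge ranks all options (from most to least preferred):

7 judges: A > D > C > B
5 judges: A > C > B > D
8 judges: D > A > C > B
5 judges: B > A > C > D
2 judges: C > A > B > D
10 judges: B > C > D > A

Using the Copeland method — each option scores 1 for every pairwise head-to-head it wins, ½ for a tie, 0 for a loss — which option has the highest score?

B: beats D; loses to A and C → score 1.
A: beats B, C, and D → score 3.
C: beats B and D; loses to A → score 2.
D: loses to B, A, and C → score 0.
A has the best pairwise record.

A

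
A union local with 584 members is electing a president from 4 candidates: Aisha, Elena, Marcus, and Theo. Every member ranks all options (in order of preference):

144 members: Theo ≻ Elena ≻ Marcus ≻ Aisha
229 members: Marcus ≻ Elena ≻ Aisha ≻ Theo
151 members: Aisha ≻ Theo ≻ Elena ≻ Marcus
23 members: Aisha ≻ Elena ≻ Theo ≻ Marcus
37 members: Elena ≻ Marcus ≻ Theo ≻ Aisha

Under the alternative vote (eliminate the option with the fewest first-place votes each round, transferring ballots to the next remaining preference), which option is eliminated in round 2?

Round 1: Aisha 174, Elena 37, Marcus 229, Theo 144. Eliminate Elena.
Round 2: Aisha 174, Marcus 266, Theo 144. Eliminate Theo.

Theo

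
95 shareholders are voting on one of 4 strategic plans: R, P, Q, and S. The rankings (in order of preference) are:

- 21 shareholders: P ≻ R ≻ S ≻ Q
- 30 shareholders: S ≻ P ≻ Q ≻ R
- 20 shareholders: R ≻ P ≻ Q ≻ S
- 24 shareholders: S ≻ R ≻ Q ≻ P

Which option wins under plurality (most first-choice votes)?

S

First-place votes: R 20, P 21, Q 0, S 54.
S has the most first-place votes.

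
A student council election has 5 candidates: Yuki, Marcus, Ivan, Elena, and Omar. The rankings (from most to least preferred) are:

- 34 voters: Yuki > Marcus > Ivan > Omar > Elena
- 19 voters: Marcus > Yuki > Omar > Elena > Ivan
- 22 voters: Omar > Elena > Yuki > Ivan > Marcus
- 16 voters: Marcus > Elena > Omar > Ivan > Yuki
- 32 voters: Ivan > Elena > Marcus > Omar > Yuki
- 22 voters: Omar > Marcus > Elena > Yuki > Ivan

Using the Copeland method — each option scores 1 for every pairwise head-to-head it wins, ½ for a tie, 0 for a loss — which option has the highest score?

Marcus

Yuki: beats Ivan; loses to Marcus, Elena, and Omar → score 1.
Marcus: beats Yuki, Ivan, Elena, and Omar → score 4.
Ivan: loses to Yuki, Marcus, Elena, and Omar → score 0.
Elena: beats Yuki and Ivan; loses to Marcus and Omar → score 2.
Omar: beats Yuki, Ivan, and Elena; loses to Marcus → score 3.
Marcus has the best pairwise record.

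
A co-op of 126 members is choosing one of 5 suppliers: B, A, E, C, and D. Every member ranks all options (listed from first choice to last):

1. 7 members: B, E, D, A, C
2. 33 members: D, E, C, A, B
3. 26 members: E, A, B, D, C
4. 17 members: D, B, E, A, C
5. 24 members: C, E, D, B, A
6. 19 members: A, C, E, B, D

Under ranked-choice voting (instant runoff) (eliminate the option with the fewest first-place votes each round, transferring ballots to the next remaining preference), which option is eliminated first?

Round 1: B 7, A 19, E 26, C 24, D 50. Eliminate B.

B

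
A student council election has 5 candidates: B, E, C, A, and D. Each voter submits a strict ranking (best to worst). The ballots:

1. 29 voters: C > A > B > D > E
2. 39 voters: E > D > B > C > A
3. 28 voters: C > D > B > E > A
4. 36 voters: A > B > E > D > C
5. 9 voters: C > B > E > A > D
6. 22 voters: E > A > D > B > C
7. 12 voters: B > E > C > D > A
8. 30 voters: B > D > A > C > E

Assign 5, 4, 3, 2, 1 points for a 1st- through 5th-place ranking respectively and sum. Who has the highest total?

B: 29·3 + 39·3 + 28·3 + 36·4 + 9·4 + 22·2 + 12·5 + 30·5 = 722
E: 29·1 + 39·5 + 28·2 + 36·3 + 9·3 + 22·5 + 12·4 + 30·1 = 603
C: 29·5 + 39·2 + 28·5 + 36·1 + 9·5 + 22·1 + 12·3 + 30·2 = 562
A: 29·4 + 39·1 + 28·1 + 36·5 + 9·2 + 22·4 + 12·1 + 30·3 = 571
D: 29·2 + 39·4 + 28·4 + 36·2 + 9·1 + 22·3 + 12·2 + 30·4 = 617
B has the highest Borda score (722).

B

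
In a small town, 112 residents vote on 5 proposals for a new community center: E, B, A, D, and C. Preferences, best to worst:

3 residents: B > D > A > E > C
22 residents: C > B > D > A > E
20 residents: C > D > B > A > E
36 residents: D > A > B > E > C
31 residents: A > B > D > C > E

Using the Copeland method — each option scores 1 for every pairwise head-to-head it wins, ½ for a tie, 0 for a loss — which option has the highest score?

E: loses to B, A, D, and C → score 0.
B: beats E and C; ties D; loses to A → score 2.5.
A: beats E, B, and C; loses to D → score 3.
D: beats E, A, and C; ties B → score 3.5.
C: beats E; loses to B, A, and D → score 1.
D has the best pairwise record.

D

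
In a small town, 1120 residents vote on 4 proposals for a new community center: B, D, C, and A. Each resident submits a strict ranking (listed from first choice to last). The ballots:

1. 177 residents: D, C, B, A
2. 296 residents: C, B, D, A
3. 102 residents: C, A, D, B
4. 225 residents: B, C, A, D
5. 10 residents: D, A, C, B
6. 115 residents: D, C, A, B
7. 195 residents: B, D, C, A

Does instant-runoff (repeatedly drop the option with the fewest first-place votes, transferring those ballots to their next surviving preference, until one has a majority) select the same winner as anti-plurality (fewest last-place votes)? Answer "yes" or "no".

Instant-runoff — R1 B 420, D 302, C 398, A 0 (A out); R2 B 420, D 302, C 398 (D out); R3 B 420, C 700 (C winner). Winner: C.
Anti-plurality — last-place votes: B 227, D 225, C 0, A 668. Winner: C.
The two methods agree.

yes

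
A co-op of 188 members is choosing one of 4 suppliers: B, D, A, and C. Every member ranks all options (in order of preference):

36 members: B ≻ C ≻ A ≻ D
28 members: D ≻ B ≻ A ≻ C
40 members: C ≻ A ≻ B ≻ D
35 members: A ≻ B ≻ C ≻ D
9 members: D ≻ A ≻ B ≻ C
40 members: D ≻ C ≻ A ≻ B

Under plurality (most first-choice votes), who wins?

D

First-place votes: B 36, D 77, A 35, C 40.
D has the most first-place votes.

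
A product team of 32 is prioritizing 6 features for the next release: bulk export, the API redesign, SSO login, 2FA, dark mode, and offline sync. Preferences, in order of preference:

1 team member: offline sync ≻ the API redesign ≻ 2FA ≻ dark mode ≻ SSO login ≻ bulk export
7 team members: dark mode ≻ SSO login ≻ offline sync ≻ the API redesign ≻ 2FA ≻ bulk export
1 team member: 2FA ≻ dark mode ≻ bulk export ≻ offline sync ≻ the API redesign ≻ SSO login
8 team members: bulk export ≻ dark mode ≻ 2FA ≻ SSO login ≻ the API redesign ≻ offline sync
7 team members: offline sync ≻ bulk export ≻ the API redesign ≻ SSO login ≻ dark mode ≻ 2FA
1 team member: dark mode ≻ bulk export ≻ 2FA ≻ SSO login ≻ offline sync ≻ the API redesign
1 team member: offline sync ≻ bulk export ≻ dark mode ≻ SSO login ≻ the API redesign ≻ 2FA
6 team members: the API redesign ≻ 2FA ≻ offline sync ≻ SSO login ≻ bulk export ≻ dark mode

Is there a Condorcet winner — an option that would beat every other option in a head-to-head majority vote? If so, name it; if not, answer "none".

Checking pairwise contests:
offline sync beats bulk export 22–10.
bulk export beats the API redesign 18–14.
bulk export beats SSO login 18–14.
bulk export beats 2FA 17–15.
bulk export beats dark mode 22–10.
dark mode beats offline sync 17–15.
Every option loses at least one head-to-head, so there is no Condorcet winner.

none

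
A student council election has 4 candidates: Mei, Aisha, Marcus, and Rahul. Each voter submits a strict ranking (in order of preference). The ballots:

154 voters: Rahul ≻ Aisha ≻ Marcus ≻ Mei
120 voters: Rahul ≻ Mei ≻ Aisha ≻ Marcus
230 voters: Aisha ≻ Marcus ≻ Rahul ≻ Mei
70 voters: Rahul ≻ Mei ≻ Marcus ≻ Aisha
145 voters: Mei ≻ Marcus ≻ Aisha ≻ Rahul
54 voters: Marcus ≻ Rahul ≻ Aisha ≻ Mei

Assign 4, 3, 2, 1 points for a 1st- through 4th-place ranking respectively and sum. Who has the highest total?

Rahul

Mei: 154·1 + 120·3 + 230·1 + 70·3 + 145·4 + 54·1 = 1588
Aisha: 154·3 + 120·2 + 230·4 + 70·1 + 145·2 + 54·2 = 2090
Marcus: 154·2 + 120·1 + 230·3 + 70·2 + 145·3 + 54·4 = 1909
Rahul: 154·4 + 120·4 + 230·2 + 70·4 + 145·1 + 54·3 = 2143
Rahul has the highest Borda score (2143).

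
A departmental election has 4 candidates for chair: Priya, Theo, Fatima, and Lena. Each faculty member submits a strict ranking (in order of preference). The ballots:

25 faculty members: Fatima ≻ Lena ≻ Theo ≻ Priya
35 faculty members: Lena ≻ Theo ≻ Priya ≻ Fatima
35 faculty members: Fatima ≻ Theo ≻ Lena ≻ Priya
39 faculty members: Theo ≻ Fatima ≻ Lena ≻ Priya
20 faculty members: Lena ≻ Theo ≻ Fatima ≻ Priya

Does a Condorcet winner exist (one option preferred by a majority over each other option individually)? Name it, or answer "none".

Checking pairwise contests:
Theo beats Priya 154–0.
Lena beats Theo 80–74.
Theo beats Fatima 94–60.
Fatima beats Lena 99–55.
Every option loses at least one head-to-head, so there is no Condorcet winner.

none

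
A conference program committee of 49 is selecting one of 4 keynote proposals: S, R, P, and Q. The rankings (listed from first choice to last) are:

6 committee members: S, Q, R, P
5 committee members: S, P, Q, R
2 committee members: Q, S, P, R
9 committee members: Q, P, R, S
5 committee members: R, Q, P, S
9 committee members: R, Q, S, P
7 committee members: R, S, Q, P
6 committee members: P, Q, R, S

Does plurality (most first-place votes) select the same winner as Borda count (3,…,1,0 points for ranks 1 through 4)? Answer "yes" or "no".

Plurality — first-place votes: S 11, R 21, P 6, Q 11. Winner: R.
Borda — scores: S 60, R 84, P 53, Q 97. Winner: Q.
The two methods disagree.

no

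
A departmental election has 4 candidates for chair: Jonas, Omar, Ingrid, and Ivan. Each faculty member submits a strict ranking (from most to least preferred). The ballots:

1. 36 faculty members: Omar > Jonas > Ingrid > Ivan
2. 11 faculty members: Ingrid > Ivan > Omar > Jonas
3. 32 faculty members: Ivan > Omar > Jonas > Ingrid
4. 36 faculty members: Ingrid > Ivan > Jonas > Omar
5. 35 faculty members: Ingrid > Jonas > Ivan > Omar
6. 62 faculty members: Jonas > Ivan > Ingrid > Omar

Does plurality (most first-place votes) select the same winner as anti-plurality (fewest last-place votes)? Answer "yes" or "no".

no

Plurality — first-place votes: Jonas 62, Omar 36, Ingrid 82, Ivan 32. Winner: Ingrid.
Anti-plurality — last-place votes: Jonas 11, Omar 133, Ingrid 32, Ivan 36. Winner: Jonas.
The two methods disagree.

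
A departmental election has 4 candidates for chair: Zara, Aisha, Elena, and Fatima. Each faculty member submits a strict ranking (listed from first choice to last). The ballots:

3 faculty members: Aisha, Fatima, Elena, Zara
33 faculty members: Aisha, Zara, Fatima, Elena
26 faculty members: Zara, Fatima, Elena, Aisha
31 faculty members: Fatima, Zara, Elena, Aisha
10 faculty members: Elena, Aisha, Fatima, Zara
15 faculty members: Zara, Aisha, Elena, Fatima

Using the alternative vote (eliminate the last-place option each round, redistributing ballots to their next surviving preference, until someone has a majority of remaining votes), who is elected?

Round 1: Zara 41, Aisha 36, Elena 10, Fatima 31. Eliminate Elena.
Round 2: Zara 41, Aisha 46, Fatima 31. Eliminate Fatima.
Round 3: Zara 72, Aisha 46. Zara has a majority.

Zara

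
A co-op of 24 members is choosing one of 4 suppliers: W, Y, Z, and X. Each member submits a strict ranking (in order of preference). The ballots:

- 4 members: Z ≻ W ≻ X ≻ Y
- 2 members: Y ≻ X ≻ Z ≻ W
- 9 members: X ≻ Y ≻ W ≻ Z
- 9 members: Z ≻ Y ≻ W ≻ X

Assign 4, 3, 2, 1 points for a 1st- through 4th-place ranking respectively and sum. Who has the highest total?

W: 4·3 + 2·1 + 9·2 + 9·2 = 50
Y: 4·1 + 2·4 + 9·3 + 9·3 = 66
Z: 4·4 + 2·2 + 9·1 + 9·4 = 65
X: 4·2 + 2·3 + 9·4 + 9·1 = 59
Y has the highest Borda score (66).

Y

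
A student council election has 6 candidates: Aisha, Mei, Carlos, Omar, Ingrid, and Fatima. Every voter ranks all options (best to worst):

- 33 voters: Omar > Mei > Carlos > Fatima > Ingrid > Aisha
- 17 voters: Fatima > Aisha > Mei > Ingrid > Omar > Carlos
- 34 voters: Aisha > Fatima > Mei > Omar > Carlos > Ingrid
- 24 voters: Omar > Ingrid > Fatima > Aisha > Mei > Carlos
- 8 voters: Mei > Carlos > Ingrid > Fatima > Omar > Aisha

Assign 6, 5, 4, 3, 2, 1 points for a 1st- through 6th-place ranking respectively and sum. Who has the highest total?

Omar

Aisha: 33·1 + 17·5 + 34·6 + 24·3 + 8·1 = 402
Mei: 33·5 + 17·4 + 34·4 + 24·2 + 8·6 = 465
Carlos: 33·4 + 17·1 + 34·2 + 24·1 + 8·5 = 281
Omar: 33·6 + 17·2 + 34·3 + 24·6 + 8·2 = 494
Ingrid: 33·2 + 17·3 + 34·1 + 24·5 + 8·4 = 303
Fatima: 33·3 + 17·6 + 34·5 + 24·4 + 8·3 = 491
Omar has the highest Borda score (494).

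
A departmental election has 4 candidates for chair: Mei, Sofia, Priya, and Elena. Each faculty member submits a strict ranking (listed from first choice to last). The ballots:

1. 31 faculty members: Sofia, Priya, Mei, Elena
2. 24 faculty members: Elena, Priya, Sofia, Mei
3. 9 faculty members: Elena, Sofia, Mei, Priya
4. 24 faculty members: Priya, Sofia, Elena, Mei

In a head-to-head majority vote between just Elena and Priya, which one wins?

Priya

Voters preferring Elena to Priya: 33; preferring Priya to Elena: 55.
Priya wins the head-to-head.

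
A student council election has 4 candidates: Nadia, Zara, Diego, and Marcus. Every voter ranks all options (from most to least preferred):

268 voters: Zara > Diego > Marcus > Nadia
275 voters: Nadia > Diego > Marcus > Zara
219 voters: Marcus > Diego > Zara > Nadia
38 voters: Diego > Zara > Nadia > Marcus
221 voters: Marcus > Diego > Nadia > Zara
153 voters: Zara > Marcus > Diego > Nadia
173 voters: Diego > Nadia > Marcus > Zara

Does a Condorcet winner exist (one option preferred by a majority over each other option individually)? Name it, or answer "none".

Diego

Diego vs Nadia: 1072–275 for Diego.
Diego vs Zara: 926–421 for Diego.
Diego vs Marcus: 754–593 for Diego.
Diego beats every other option head-to-head.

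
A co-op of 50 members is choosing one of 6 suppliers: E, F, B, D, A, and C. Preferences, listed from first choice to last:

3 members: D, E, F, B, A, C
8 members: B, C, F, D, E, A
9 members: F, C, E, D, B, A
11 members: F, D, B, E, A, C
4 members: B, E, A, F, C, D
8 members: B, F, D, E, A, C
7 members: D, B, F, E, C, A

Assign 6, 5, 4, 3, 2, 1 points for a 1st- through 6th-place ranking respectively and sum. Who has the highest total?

F

E: 3·5 + 8·2 + 9·4 + 11·3 + 4·5 + 8·3 + 7·3 = 165
F: 3·4 + 8·4 + 9·6 + 11·6 + 4·3 + 8·5 + 7·4 = 244
B: 3·3 + 8·6 + 9·2 + 11·4 + 4·6 + 8·6 + 7·5 = 226
D: 3·6 + 8·3 + 9·3 + 11·5 + 4·1 + 8·4 + 7·6 = 202
A: 3·2 + 8·1 + 9·1 + 11·2 + 4·4 + 8·2 + 7·1 = 84
C: 3·1 + 8·5 + 9·5 + 11·1 + 4·2 + 8·1 + 7·2 = 129
F has the highest Borda score (244).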